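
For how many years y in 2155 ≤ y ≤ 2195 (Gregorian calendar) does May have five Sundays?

May has 31 days; it has five Sundays when Sunday falls among the first (month-length − 28) days — i.e. when May 1 is one of Sunday/Saturday/Friday.
May 1 by year: 2155:Thu 2156:Sat✓ 2157:Sun✓ 2158:Mon 2159:Tue 2160:Thu 2161:Fri✓ 2162:Sat✓ 2163:Sun✓ 2164:Tue 2165:Wed 2166:Thu 2167:Fri✓ 2168:Sun✓ 2169:Mon …(11 more)… 2181:Tue 2182:Wed 2183:Thu 2184:Sat✓ 2185:Sun✓ 2186:Mon 2187:Tue 2188:Thu 2189:Fri✓ 2190:Sat✓ 2191:Sun✓ 2192:Tue 2193:Wed 2194:Thu 2195:Fri✓
Years with five Sundays: 2156, 2157, 2161, 2162, 2163, 2167, 2168, 2172, 2173, 2174, 2178, 2179, 2184, 2185, 2189, 2190, 2191, 2195 → 18.

18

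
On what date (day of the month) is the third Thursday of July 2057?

19

July 1, 2057 is a Sunday, so the first Thursday is the 5th.
The third Thursday is 5 + 14 = 19.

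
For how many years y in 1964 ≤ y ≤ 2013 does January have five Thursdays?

January has 31 days; it has five Thursdays when Thursday falls among the first (month-length − 28) days — i.e. when January 1 is one of Thursday/Wednesday/Tuesday.
January 1 by year: 1964:Wed✓ 1965:Fri 1966:Sat 1967:Sun 1968:Mon 1969:Wed✓ 1970:Thu✓ 1971:Fri 1972:Sat 1973:Mon 1974:Tue✓ 1975:Wed✓ 1976:Thu✓ 1977:Sat 1978:Sun …(20 more)… 1999:Fri 2000:Sat 2001:Mon 2002:Tue✓ 2003:Wed✓ 2004:Thu✓ 2005:Sat 2006:Sun 2007:Mon 2008:Tue✓ 2009:Thu✓ 2010:Fri 2011:Sat 2012:Sun 2013:Tue✓
Years with five Thursdays: 1964, 1969, 1970, 1974, 1975, 1976, 1980, 1981, 1985, 1986, 1987, 1991, 1992, 1997, 1998, 2002, 2003, 2004, 2008, 2009, 2013 → 21.

21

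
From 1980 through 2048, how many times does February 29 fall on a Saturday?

Leap years in 1980–2048: 18 of them.
Feb 29 weekday advances by 5 (mod 7) from one leap year to the next four years later (or differs when a century non-leap intervenes).
Leap-day weekdays: 1980:Fri 1984:Wed 1988:Mon 1992:Sat✓ 1996:Thu 2000:Tue 2004:Sun 2008:Fri 2012:Wed 2016:Mon 2020:Sat✓ 2024:Thu 2028:Tue 2032:Sun 2036:Fri 2040:Wed 2044:Mon 2048:Sat✓
Saturday: 1992, 2020, 2048 → 3.

3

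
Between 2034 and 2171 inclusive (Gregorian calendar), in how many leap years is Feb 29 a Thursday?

Leap years in 2034–2171: 33 of them.
Feb 29 weekday advances by 5 (mod 7) from one leap year to the next four years later (or differs when a century non-leap intervenes).
Leap-day weekdays: 2036:Fri 2040:Wed 2044:Mon 2048:Sat 2052:Thu✓ 2056:Tue 2060:Sun 2064:Fri 2068:Wed 2072:Mon 2076:Sat 2080:Thu✓ 2084:Tue …(7 more)… 2120:Thu✓ 2124:Tue 2128:Sun 2132:Fri 2136:Wed 2140:Mon 2144:Sat 2148:Thu✓ 2152:Tue 2156:Sun 2160:Fri 2164:Wed 2168:Mon
Thursday: 2052, 2080, 2120, 2148 → 4.

4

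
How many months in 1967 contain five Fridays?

4

A month of length L has five Fridays iff its first Friday is on day ≤ L−28 (so day 1–3 in a 31-day month, 1–2 in a 30-day month, day 1 in a leap February).
Checking each month of 1967: Jan starts Sun (31d); Feb starts Wed (28d); Mar starts Wed (31d) ✓; Apr starts Sat (30d); May starts Mon (31d); Jun starts Thu (30d) ✓; Jul starts Sat (31d); Aug starts Tue (31d); Sep starts Fri (30d) ✓; Oct starts Sun (31d); Nov starts Wed (30d); Dec starts Fri (31d) ✓.
Five-Friday months: March, June, September, December → 4.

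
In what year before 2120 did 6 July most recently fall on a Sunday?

From one year to the next, a fixed date's weekday advances by 1, or by 2 when a Feb 29 lies between the two dates.
2120: July 6 is Saturday.
2119: Thursday (−2)
2118: Wednesday (−1)
2117: Tuesday (−1)
2116: Monday (−1)
2115: Saturday (−2)
2114: Friday (−1)
2113: Thursday (−1)
2112: Wednesday (−1)
2111: Monday (−2)
2110: Sunday (−1)
6 July falls on a Sunday in 2110.

2110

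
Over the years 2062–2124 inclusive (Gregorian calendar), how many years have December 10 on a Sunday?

9

Track December 10's weekday year by year (advancing +1, or +2 across a Feb 29):
  2062: Sun ✓  2063: Mon (+1)  2064: Wed (+2)  2065: Thu (+1)  2066: Fri (+1)
  2067: Sat (+1)  2068: Mon (+2)  2069: Tue (+1)  2070: Wed (+1)  2071: Thu (+1)
  2072: Sat (+2)  2073: Sun (+1) ✓  2074: Mon (+1)  2075: Tue (+1)  … (35 more years) …
  2111: Thu (+1)  2112: Sat (+2)  2113: Sun (+1) ✓  2114: Mon (+1)  2115: Tue (+1)
  2116: Thu (+2)  2117: Fri (+1)  2118: Sat (+1)  2119: Sun (+1) ✓  2120: Tue (+2)
  2121: Wed (+1)  2122: Thu (+1)  2123: Fri (+1)  2124: Sun (+2) ✓
Sunday years: 2062, 2073, 2079, 2084, 2090, 2102, 2113, 2119, 2124 — 9 in total.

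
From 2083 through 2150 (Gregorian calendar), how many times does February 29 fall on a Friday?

Leap years in 2083–2150: 16 of them.
Feb 29 weekday advances by 5 (mod 7) from one leap year to the next four years later (or differs when a century non-leap intervenes).
Leap-day weekdays: 2084:Tue 2088:Sun 2092:Fri✓ 2096:Wed 2104:Fri✓ 2108:Wed 2112:Mon 2116:Sat 2120:Thu 2124:Tue 2128:Sun 2132:Fri✓ 2136:Wed 2140:Mon 2144:Sat 2148:Thu
Friday: 2092, 2104, 2132 → 3.

3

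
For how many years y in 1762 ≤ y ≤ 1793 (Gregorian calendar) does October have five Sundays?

October has 31 days; it has five Sundays when Sunday falls among the first (month-length − 28) days — i.e. when October 1 is one of Sunday/Saturday/Friday.
October 1 by year: 1762:Fri✓ 1763:Sat✓ 1764:Mon 1765:Tue 1766:Wed 1767:Thu 1768:Sat✓ 1769:Sun✓ 1770:Mon 1771:Tue 1772:Thu 1773:Fri✓ 1774:Sat✓ 1775:Sun✓ 1776:Tue 1777:Wed 1778:Thu 1779:Fri✓ 1780:Sun✓ 1781:Mon 1782:Tue 1783:Wed 1784:Fri✓ 1785:Sat✓ 1786:Sun✓ 1787:Mon 1788:Wed 1789:Thu 1790:Fri✓ 1791:Sat✓ 1792:Mon 1793:Tue
Years with five Sundays: 1762, 1763, 1768, 1769, 1773, 1774, 1775, 1779, 1780, 1784, 1785, 1786, 1790, 1791 → 14.

14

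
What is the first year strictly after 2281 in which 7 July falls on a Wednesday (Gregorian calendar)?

2286

From one year to the next, a fixed date's weekday advances by 1, or by 2 when a Feb 29 lies between the two dates.
2281: July 7 is Thursday.
2282: Friday (+1)
2283: Saturday (+1)
2284: Monday (+2)
2285: Tuesday (+1)
2286: Wednesday (+1)
7 July falls on a Wednesday in 2286.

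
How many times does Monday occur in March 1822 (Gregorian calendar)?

4

March 1822 has 31 days and begins on Friday.
The first Monday is March 4.
Mondays fall on 4, 11, 18, 25 — that's 4.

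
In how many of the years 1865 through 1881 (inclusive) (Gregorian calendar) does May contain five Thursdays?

7

May has 31 days; it has five Thursdays when Thursday falls among the first (month-length − 28) days — i.e. when May 1 is one of Thursday/Wednesday/Tuesday.
May 1 by year: 1865:Mon 1866:Tue✓ 1867:Wed✓ 1868:Fri 1869:Sat 1870:Sun 1871:Mon 1872:Wed✓ 1873:Thu✓ 1874:Fri 1875:Sat 1876:Mon 1877:Tue✓ 1878:Wed✓ 1879:Thu✓ 1880:Sat 1881:Sun
Years with five Thursdays: 1866, 1867, 1872, 1873, 1877, 1878, 1879 → 7.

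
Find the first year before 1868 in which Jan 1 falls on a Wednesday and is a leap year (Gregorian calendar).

Jan 1 advances by 2 weekdays after a leap year and by 1 after a common year.
1868: Jan 1 is Wednesday (leap).
1867: Tuesday
1866: Monday
1865: Sunday
1864: Friday (leap)
1863: Thursday
1862: Wednesday
1861: Tuesday
1860: Sunday (leap)
1859: Saturday
1858: Friday
1857: Thursday
1856: Tuesday (leap)
1855: Monday
1854: Sunday
1853: Saturday
1852: Thursday (leap)
1851: Wednesday
1850: Tuesday
1849: Monday
1848: Saturday (leap)
1847: Friday
1846: Thursday
1845: Wednesday
1844: Monday (leap)
1843: Sunday
1842: Saturday
1841: Friday
1840: Wednesday (leap)
1840 begins on a Wednesday and is a leap year.

1840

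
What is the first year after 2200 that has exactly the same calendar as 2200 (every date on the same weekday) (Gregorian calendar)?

Two years share a calendar iff Jan 1 falls on the same weekday and both are leap or both are common. 2200: Jan 1 is Wednesday, common year.
2201: Jan 1 Thursday, common
2202: Jan 1 Friday, common
2203: Jan 1 Saturday, common
2204: Jan 1 Sunday, leap
2205: Jan 1 Tuesday, common
2206: Jan 1 Wednesday, common
2206 matches on both conditions.

2206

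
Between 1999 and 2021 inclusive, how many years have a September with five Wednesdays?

September has 30 days; it has five Wednesdays when Wednesday falls among the first (month-length − 28) days — i.e. when September 1 is one of Wednesday/Tuesday.
September 1 by year: 1999:Wed✓ 2000:Fri 2001:Sat 2002:Sun 2003:Mon 2004:Wed✓ 2005:Thu 2006:Fri 2007:Sat 2008:Mon 2009:Tue✓ 2010:Wed✓ 2011:Thu 2012:Sat 2013:Sun 2014:Mon 2015:Tue✓ 2016:Thu 2017:Fri 2018:Sat 2019:Sun 2020:Tue✓ 2021:Wed✓
Years with five Wednesdays: 1999, 2004, 2009, 2010, 2015, 2020, 2021 → 7.

7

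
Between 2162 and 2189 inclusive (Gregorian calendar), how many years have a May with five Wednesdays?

May has 31 days; it has five Wednesdays when Wednesday falls among the first (month-length − 28) days — i.e. when May 1 is one of Wednesday/Tuesday/Monday.
May 1 by year: 2162:Sat 2163:Sun 2164:Tue✓ 2165:Wed✓ 2166:Thu 2167:Fri 2168:Sun 2169:Mon✓ 2170:Tue✓ 2171:Wed✓ 2172:Fri 2173:Sat 2174:Sun 2175:Mon✓ 2176:Wed✓ 2177:Thu 2178:Fri 2179:Sat 2180:Mon✓ 2181:Tue✓ 2182:Wed✓ 2183:Thu 2184:Sat 2185:Sun 2186:Mon✓ 2187:Tue✓ 2188:Thu 2189:Fri
Years with five Wednesdays: 2164, 2165, 2169, 2170, 2171, 2175, 2176, 2180, 2181, 2182, 2186, 2187 → 12.

12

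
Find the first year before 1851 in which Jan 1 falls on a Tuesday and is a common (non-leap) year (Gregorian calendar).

Jan 1 advances by 2 weekdays after a leap year and by 1 after a common year.
1851: Jan 1 is Wednesday.
1850: Tuesday
1850 begins on a Tuesday and is a common year.

1850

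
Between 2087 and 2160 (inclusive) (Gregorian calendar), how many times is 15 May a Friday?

10

Track 15 May's weekday year by year (advancing +1, or +2 across a Feb 29):
  2087: Thu  2088: Sat (+2)  2089: Sun (+1)  2090: Mon (+1)  2091: Tue (+1)
  2092: Thu (+2)  2093: Fri (+1) ✓  2094: Sat (+1)  2095: Sun (+1)  2096: Tue (+2)
  2097: Wed (+1)  2098: Thu (+1)  2099: Fri (+1) ✓  2100: Sat (+1)  … (46 more years) …
  2147: Mon (+1)  2148: Wed (+2)  2149: Thu (+1)  2150: Fri (+1) ✓  2151: Sat (+1)
  2152: Mon (+2)  2153: Tue (+1)  2154: Wed (+1)  2155: Thu (+1)  2156: Sat (+2)
  2157: Sun (+1)  2158: Mon (+1)  2159: Tue (+1)  2160: Thu (+2)
Friday years: 2093, 2099, 2105, 2111, 2116, 2122, 2133, 2139, 2144, 2150 — 10 in total.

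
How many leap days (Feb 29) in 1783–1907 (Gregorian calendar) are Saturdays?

Leap years in 1783–1907: 29 of them.
Feb 29 weekday advances by 5 (mod 7) from one leap year to the next four years later (or differs when a century non-leap intervenes).
Leap-day weekdays: 1784:Sun 1788:Fri 1792:Wed 1796:Mon 1804:Wed 1808:Mon 1812:Sat✓ 1816:Thu 1820:Tue 1824:Sun 1828:Fri 1832:Wed 1836:Mon …(3 more)… 1852:Sun 1856:Fri 1860:Wed 1864:Mon 1868:Sat✓ 1872:Thu 1876:Tue 1880:Sun 1884:Fri 1888:Wed 1892:Mon 1896:Sat✓ 1904:Mon
Saturday: 1812, 1840, 1868, 1896 → 4.

4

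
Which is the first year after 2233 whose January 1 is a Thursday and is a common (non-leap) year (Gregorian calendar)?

Jan 1 advances by 2 weekdays after a leap year and by 1 after a common year.
2233: Jan 1 is Tuesday.
2234: Wednesday
2235: Thursday
2235 begins on a Thursday and is a common year.

2235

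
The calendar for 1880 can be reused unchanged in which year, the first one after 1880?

Two years share a calendar iff Jan 1 falls on the same weekday and both are leap or both are common. 1880: Jan 1 is Thursday, leap year.
1881: Jan 1 Saturday, common
1882: Jan 1 Sunday, common
1883: Jan 1 Monday, common
1884: Jan 1 Tuesday, leap
1885: Jan 1 Thursday, common
1886: Jan 1 Friday, common
1887: Jan 1 Saturday, common
1888: Jan 1 Sunday, leap
1889: Jan 1 Tuesday, common
1890: Jan 1 Wednesday, common
1891: Jan 1 Thursday, common
1892: Jan 1 Friday, leap
1893: Jan 1 Sunday, common
1894: Jan 1 Monday, common
1895: Jan 1 Tuesday, common
1896: Jan 1 Wednesday, leap
1897: Jan 1 Friday, common
1898: Jan 1 Saturday, common
1899: Jan 1 Sunday, common
1900: Jan 1 Monday, common
1901: Jan 1 Tuesday, common
1902: Jan 1 Wednesday, common
1903: Jan 1 Thursday, common
1904: Jan 1 Friday, leap
1905: Jan 1 Sunday, common
1906: Jan 1 Monday, common
1907: Jan 1 Tuesday, common
1908: Jan 1 Wednesday, leap
1909: Jan 1 Friday, common
1910: Jan 1 Saturday, common
1911: Jan 1 Sunday, common
1912: Jan 1 Monday, leap
1913: Jan 1 Wednesday, common
1914: Jan 1 Thursday, common
1915: Jan 1 Friday, common
1916: Jan 1 Saturday, leap
1917: Jan 1 Monday, common
1918: Jan 1 Tuesday, common
1919: Jan 1 Wednesday, common
1920: Jan 1 Thursday, leap
1920 matches on both conditions.

1920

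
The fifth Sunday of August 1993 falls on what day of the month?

August 1, 1993 is a Sunday, so the first Sunday is the 1st.
The fifth Sunday is 1 + 28 = 29.

29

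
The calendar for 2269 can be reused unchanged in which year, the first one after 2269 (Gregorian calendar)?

Two years share a calendar iff Jan 1 falls on the same weekday and both are leap or both are common. 2269: Jan 1 is Friday, common year.
2270: Jan 1 Saturday, common
2271: Jan 1 Sunday, common
2272: Jan 1 Monday, leap
2273: Jan 1 Wednesday, common
2274: Jan 1 Thursday, common
2275: Jan 1 Friday, common
2275 matches on both conditions.

2275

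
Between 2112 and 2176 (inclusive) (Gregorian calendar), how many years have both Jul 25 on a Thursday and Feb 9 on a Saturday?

Check each year's weekday for Jul 25 and Feb 9:
  2112: Mon/Tue  2113: Tue/Thu  2114: Wed/Fri  2115: Thu/Sat ✓  2116: Sat/Sun  2117: Sun/Tue  2118: Mon/Wed  2119: Tue/Thu  2120: Thu/Fri  2121: Fri/Sun  2122: Sat/Mon  2123: Sun/Tue  2124: Tue/Wed  2125: Wed/Fri  …(37 more)…  2163: Mon/Wed  2164: Wed/Thu  2165: Thu/Sat ✓  2166: Fri/Sun  2167: Sat/Mon  2168: Mon/Tue  2169: Tue/Thu  2170: Wed/Fri  2171: Thu/Sat ✓  2172: Sat/Sun  2173: Sun/Tue  2174: Mon/Wed  2175: Tue/Thu  2176: Thu/Fri
Both conditions hold in: 2115, 2126, 2137, 2143, 2154, 2165, 2171 — 7.

7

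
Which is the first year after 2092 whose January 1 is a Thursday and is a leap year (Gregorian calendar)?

Jan 1 advances by 2 weekdays after a leap year and by 1 after a common year.
2092: Jan 1 is Tuesday (leap).
2093: Thursday
2094: Friday
2095: Saturday
2096: Sunday (leap)
2097: Tuesday
2098: Wednesday
2099: Thursday
2100: Friday
2101: Saturday
2102: Sunday
2103: Monday
2104: Tuesday (leap)
2105: Thursday
2106: Friday
2107: Saturday
2108: Sunday (leap)
2109: Tuesday
2110: Wednesday
2111: Thursday
2112: Friday (leap)
2113: Sunday
2114: Monday
2115: Tuesday
2116: Wednesday (leap)
2117: Friday
2118: Saturday
2119: Sunday
2120: Monday (leap)
2121: Wednesday
2122: Thursday
2123: Friday
2124: Saturday (leap)
2125: Monday
2126: Tuesday
2127: Wednesday
2128: Thursday (leap)
2128 begins on a Thursday and is a leap year.

2128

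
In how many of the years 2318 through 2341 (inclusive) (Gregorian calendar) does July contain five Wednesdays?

11

July has 31 days; it has five Wednesdays when Wednesday falls among the first (month-length − 28) days — i.e. when July 1 is one of Wednesday/Tuesday/Monday.
July 1 by year: 2318:Mon✓ 2319:Tue✓ 2320:Thu 2321:Fri 2322:Sat 2323:Sun 2324:Tue✓ 2325:Wed✓ 2326:Thu 2327:Fri 2328:Sun 2329:Mon✓ 2330:Tue✓ 2331:Wed✓ 2332:Fri 2333:Sat 2334:Sun 2335:Mon✓ 2336:Wed✓ 2337:Thu 2338:Fri 2339:Sat 2340:Mon✓ 2341:Tue✓
Years with five Wednesdays: 2318, 2319, 2324, 2325, 2329, 2330, 2331, 2335, 2336, 2340, 2341 → 11.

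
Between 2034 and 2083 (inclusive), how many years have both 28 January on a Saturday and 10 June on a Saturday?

6

Check each year's weekday for 28 January and 10 June:
  2034: Sat/Sat ✓  2035: Sun/Sun  2036: Mon/Tue  2037: Wed/Wed  2038: Thu/Thu  2039: Fri/Fri  2040: Sat/Sun  2041: Mon/Mon  2042: Tue/Tue  2043: Wed/Wed  2044: Thu/Fri  2045: Sat/Sat ✓  2046: Sun/Sun  2047: Mon/Mon  …(22 more)…  2070: Tue/Tue  2071: Wed/Wed  2072: Thu/Fri  2073: Sat/Sat ✓  2074: Sun/Sun  2075: Mon/Mon  2076: Tue/Wed  2077: Thu/Thu  2078: Fri/Fri  2079: Sat/Sat ✓  2080: Sun/Mon  2081: Tue/Tue  2082: Wed/Wed  2083: Thu/Thu
Both conditions hold in: 2034, 2045, 2051, 2062, 2073, 2079 — 6.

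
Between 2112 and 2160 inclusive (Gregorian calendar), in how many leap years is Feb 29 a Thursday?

2

Leap years in 2112–2160: 13 of them.
Feb 29 weekday advances by 5 (mod 7) from one leap year to the next four years later (or differs when a century non-leap intervenes).
Leap-day weekdays: 2112:Mon 2116:Sat 2120:Thu✓ 2124:Tue 2128:Sun 2132:Fri 2136:Wed 2140:Mon 2144:Sat 2148:Thu✓ 2152:Tue 2156:Sun 2160:Fri
Thursday: 2120, 2148 → 2.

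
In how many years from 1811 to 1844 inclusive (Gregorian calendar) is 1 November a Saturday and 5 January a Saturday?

Check each year's weekday for 1 November and 5 January:
  1811: Fri/Sat  1812: Sun/Sun  1813: Mon/Tue  1814: Tue/Wed  1815: Wed/Thu  1816: Fri/Fri  1817: Sat/Sun  1818: Sun/Mon  1819: Mon/Tue  1820: Wed/Wed  1821: Thu/Fri  1822: Fri/Sat  1823: Sat/Sun  1824: Mon/Mon  …(6 more)…  1831: Tue/Wed  1832: Thu/Thu  1833: Fri/Sat  1834: Sat/Sun  1835: Sun/Mon  1836: Tue/Tue  1837: Wed/Thu  1838: Thu/Fri  1839: Fri/Sat  1840: Sun/Sun  1841: Mon/Tue  1842: Tue/Wed  1843: Wed/Thu  1844: Fri/Fri
Both conditions hold in: 1828 — 1.

1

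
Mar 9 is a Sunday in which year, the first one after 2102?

2104

From one year to the next, a fixed date's weekday advances by 1, or by 2 when a Feb 29 lies between the two dates.
2102: March 9 is Thursday.
2103: Friday (+1)
2104: Sunday (+2)
Mar 9 falls on a Sunday in 2104.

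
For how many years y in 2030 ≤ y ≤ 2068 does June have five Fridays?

11

June has 30 days; it has five Fridays when Friday falls among the first (month-length − 28) days — i.e. when June 1 is one of Friday/Thursday.
June 1 by year: 2030:Sat 2031:Sun 2032:Tue 2033:Wed 2034:Thu✓ 2035:Fri✓ 2036:Sun 2037:Mon 2038:Tue 2039:Wed 2040:Fri✓ 2041:Sat 2042:Sun 2043:Mon 2044:Wed …(9 more)… 2054:Mon 2055:Tue 2056:Thu✓ 2057:Fri✓ 2058:Sat 2059:Sun 2060:Tue 2061:Wed 2062:Thu✓ 2063:Fri✓ 2064:Sun 2065:Mon 2066:Tue 2067:Wed 2068:Fri✓
Years with five Fridays: 2034, 2035, 2040, 2045, 2046, 2051, 2056, 2057, 2062, 2063, 2068 → 11.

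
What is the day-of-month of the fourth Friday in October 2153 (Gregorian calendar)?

26

October 1, 2153 is a Monday, so the first Friday is the 5th.
The fourth Friday is 5 + 21 = 26.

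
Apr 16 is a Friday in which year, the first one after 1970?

1971

From one year to the next, a fixed date's weekday advances by 1, or by 2 when a Feb 29 lies between the two dates.
1970: April 16 is Thursday.
1971: Friday (+1)
Apr 16 falls on a Friday in 1971.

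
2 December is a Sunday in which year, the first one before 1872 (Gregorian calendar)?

From one year to the next, a fixed date's weekday advances by 1, or by 2 when a Feb 29 lies between the two dates.
1872: December 2 is Monday.
1871: Saturday (−2)
1870: Friday (−1)
1869: Thursday (−1)
1868: Wednesday (−1)
1867: Monday (−2)
1866: Sunday (−1)
2 December falls on a Sunday in 1866.

1866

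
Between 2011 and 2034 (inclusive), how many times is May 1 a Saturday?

3

Track May 1's weekday year by year (advancing +1, or +2 across a Feb 29):
  2011: Sun  2012: Tue (+2)  2013: Wed (+1)  2014: Thu (+1)  2015: Fri (+1)
  2016: Sun (+2)  2017: Mon (+1)  2018: Tue (+1)  2019: Wed (+1)  2020: Fri (+2)
  2021: Sat (+1) ✓  2022: Sun (+1)  2023: Mon (+1)  2024: Wed (+2)  2025: Thu (+1)
  2026: Fri (+1)  2027: Sat (+1) ✓  2028: Mon (+2)  2029: Tue (+1)  2030: Wed (+1)
  2031: Thu (+1)  2032: Sat (+2) ✓  2033: Sun (+1)  2034: Mon (+1)
Saturday years: 2021, 2027, 2032 — 3 in total.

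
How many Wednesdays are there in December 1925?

5

December 1925 has 31 days and begins on Tuesday.
The first Wednesday is December 2.
Wednesdays fall on 2, 9, 16, 23, 30 — that's 5.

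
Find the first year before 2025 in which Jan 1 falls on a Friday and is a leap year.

Jan 1 advances by 2 weekdays after a leap year and by 1 after a common year.
2025: Jan 1 is Wednesday.
2024: Monday (leap)
2023: Sunday
2022: Saturday
2021: Friday
2020: Wednesday (leap)
2019: Tuesday
2018: Monday
2017: Sunday
2016: Friday (leap)
2016 begins on a Friday and is a leap year.

2016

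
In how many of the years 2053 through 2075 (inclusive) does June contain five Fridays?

7

June has 30 days; it has five Fridays when Friday falls among the first (month-length − 28) days — i.e. when June 1 is one of Friday/Thursday.
June 1 by year: 2053:Sun 2054:Mon 2055:Tue 2056:Thu✓ 2057:Fri✓ 2058:Sat 2059:Sun 2060:Tue 2061:Wed 2062:Thu✓ 2063:Fri✓ 2064:Sun 2065:Mon 2066:Tue 2067:Wed 2068:Fri✓ 2069:Sat 2070:Sun 2071:Mon 2072:Wed 2073:Thu✓ 2074:Fri✓ 2075:Sat
Years with five Fridays: 2056, 2057, 2062, 2063, 2068, 2073, 2074 → 7.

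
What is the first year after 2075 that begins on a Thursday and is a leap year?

Jan 1 advances by 2 weekdays after a leap year and by 1 after a common year.
2075: Jan 1 is Tuesday.
2076: Wednesday (leap)
2077: Friday
2078: Saturday
2079: Sunday
2080: Monday (leap)
2081: Wednesday
2082: Thursday
2083: Friday
2084: Saturday (leap)
2085: Monday
2086: Tuesday
2087: Wednesday
2088: Thursday (leap)
2088 begins on a Thursday and is a leap year.

2088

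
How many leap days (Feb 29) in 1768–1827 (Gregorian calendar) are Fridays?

1

Leap years in 1768–1827: 14 of them.
Feb 29 weekday advances by 5 (mod 7) from one leap year to the next four years later (or differs when a century non-leap intervenes).
Leap-day weekdays: 1768:Mon 1772:Sat 1776:Thu 1780:Tue 1784:Sun 1788:Fri✓ 1792:Wed 1796:Mon 1804:Wed 1808:Mon 1812:Sat 1816:Thu 1820:Tue 1824:Sun
Friday: 1788 → 1.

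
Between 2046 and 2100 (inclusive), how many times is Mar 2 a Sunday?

8

Track Mar 2's weekday year by year (advancing +1, or +2 across a Feb 29):
  2046: Fri  2047: Sat (+1)  2048: Mon (+2)  2049: Tue (+1)  2050: Wed (+1)
  2051: Thu (+1)  2052: Sat (+2)  2053: Sun (+1) ✓  2054: Mon (+1)  2055: Tue (+1)
  2056: Thu (+2)  2057: Fri (+1)  2058: Sat (+1)  2059: Sun (+1) ✓  … (27 more years) …
  2087: Sun (+1) ✓  2088: Tue (+2)  2089: Wed (+1)  2090: Thu (+1)  2091: Fri (+1)
  2092: Sun (+2) ✓  2093: Mon (+1)  2094: Tue (+1)  2095: Wed (+1)  2096: Fri (+2)
  2097: Sat (+1)  2098: Sun (+1) ✓  2099: Mon (+1)  2100: Tue (+1)
Sunday years: 2053, 2059, 2064, 2070, 2081, 2087, 2092, 2098 — 8 in total.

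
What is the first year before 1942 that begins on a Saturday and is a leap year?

1916

Jan 1 advances by 2 weekdays after a leap year and by 1 after a common year.
1942: Jan 1 is Thursday.
1941: Wednesday
1940: Monday (leap)
1939: Sunday
1938: Saturday
1937: Friday
1936: Wednesday (leap)
1935: Tuesday
1934: Monday
1933: Sunday
1932: Friday (leap)
1931: Thursday
1930: Wednesday
1929: Tuesday
1928: Sunday (leap)
1927: Saturday
1926: Friday
1925: Thursday
1924: Tuesday (leap)
1923: Monday
1922: Sunday
1921: Saturday
1920: Thursday (leap)
1919: Wednesday
1918: Tuesday
1917: Monday
1916: Saturday (leap)
1916 begins on a Saturday and is a leap year.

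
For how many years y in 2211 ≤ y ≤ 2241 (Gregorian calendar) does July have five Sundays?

12

July has 31 days; it has five Sundays when Sunday falls among the first (month-length − 28) days — i.e. when July 1 is one of Sunday/Saturday/Friday.
July 1 by year: 2211:Mon 2212:Wed 2213:Thu 2214:Fri✓ 2215:Sat✓ 2216:Mon 2217:Tue 2218:Wed 2219:Thu 2220:Sat✓ 2221:Sun✓ 2222:Mon 2223:Tue 2224:Thu 2225:Fri✓ 2226:Sat✓ 2227:Sun✓ 2228:Tue 2229:Wed 2230:Thu 2231:Fri✓ 2232:Sun✓ 2233:Mon 2234:Tue 2235:Wed 2236:Fri✓ 2237:Sat✓ 2238:Sun✓ 2239:Mon 2240:Wed 2241:Thu
Years with five Sundays: 2214, 2215, 2220, 2221, 2225, 2226, 2227, 2231, 2232, 2236, 2237, 2238 → 12.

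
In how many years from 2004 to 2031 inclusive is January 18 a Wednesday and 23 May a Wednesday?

1

Check each year's weekday for January 18 and 23 May:
  2004: Sun/Sun  2005: Tue/Mon  2006: Wed/Tue  2007: Thu/Wed  2008: Fri/Fri  2009: Sun/Sat  2010: Mon/Sun  2011: Tue/Mon  2012: Wed/Wed ✓  2013: Fri/Thu  2014: Sat/Fri  2015: Sun/Sat  2016: Mon/Mon  2017: Wed/Tue  2018: Thu/Wed  2019: Fri/Thu  2020: Sat/Sat  2021: Mon/Sun  2022: Tue/Mon  2023: Wed/Tue  2024: Thu/Thu  2025: Sat/Fri  2026: Sun/Sat  2027: Mon/Sun  2028: Tue/Tue  2029: Thu/Wed  2030: Fri/Thu  2031: Sat/Fri
Both conditions hold in: 2012 — 1.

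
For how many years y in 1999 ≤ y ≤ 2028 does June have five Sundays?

8

June has 30 days; it has five Sundays when Sunday falls among the first (month-length − 28) days — i.e. when June 1 is one of Sunday/Saturday.
June 1 by year: 1999:Tue 2000:Thu 2001:Fri 2002:Sat✓ 2003:Sun✓ 2004:Tue 2005:Wed 2006:Thu 2007:Fri 2008:Sun✓ 2009:Mon 2010:Tue 2011:Wed 2012:Fri 2013:Sat✓ 2014:Sun✓ 2015:Mon 2016:Wed 2017:Thu 2018:Fri 2019:Sat✓ 2020:Mon 2021:Tue 2022:Wed 2023:Thu 2024:Sat✓ 2025:Sun✓ 2026:Mon 2027:Tue 2028:Thu
Years with five Sundays: 2002, 2003, 2008, 2013, 2014, 2019, 2024, 2025 → 8.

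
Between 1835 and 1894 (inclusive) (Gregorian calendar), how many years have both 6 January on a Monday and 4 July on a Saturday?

Check each year's weekday for 6 January and 4 July:
  1835: Tue/Sat  1836: Wed/Mon  1837: Fri/Tue  1838: Sat/Wed  1839: Sun/Thu  1840: Mon/Sat ✓  1841: Wed/Sun  1842: Thu/Mon  1843: Fri/Tue  1844: Sat/Thu  1845: Mon/Fri  1846: Tue/Sat  1847: Wed/Sun  1848: Thu/Tue  …(32 more)…  1881: Thu/Mon  1882: Fri/Tue  1883: Sat/Wed  1884: Sun/Fri  1885: Tue/Sat  1886: Wed/Sun  1887: Thu/Mon  1888: Fri/Wed  1889: Sun/Thu  1890: Mon/Fri  1891: Tue/Sat  1892: Wed/Mon  1893: Fri/Tue  1894: Sat/Wed
Both conditions hold in: 1840, 1868 — 2.

2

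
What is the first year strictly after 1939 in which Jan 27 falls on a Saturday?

1940

From one year to the next, a fixed date's weekday advances by 1, or by 2 when a Feb 29 lies between the two dates.
1939: January 27 is Friday.
1940: Saturday (+1)
Jan 27 falls on a Saturday in 1940.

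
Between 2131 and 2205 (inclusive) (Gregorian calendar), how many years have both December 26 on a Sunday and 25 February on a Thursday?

Check each year's weekday for December 26 and 25 February:
  2131: Wed/Sun  2132: Fri/Mon  2133: Sat/Wed  2134: Sun/Thu ✓  2135: Mon/Fri  2136: Wed/Sat  2137: Thu/Mon  2138: Fri/Tue  2139: Sat/Wed  2140: Mon/Thu  2141: Tue/Sat  2142: Wed/Sun  2143: Thu/Mon  2144: Sat/Tue  …(47 more)…  2192: Wed/Sat  2193: Thu/Mon  2194: Fri/Tue  2195: Sat/Wed  2196: Mon/Thu  2197: Tue/Sat  2198: Wed/Sun  2199: Thu/Mon  2200: Fri/Tue  2201: Sat/Wed  2202: Sun/Thu ✓  2203: Mon/Fri  2204: Wed/Sat  2205: Thu/Mon
Both conditions hold in: 2134, 2145, 2151, 2162, 2173, 2179, 2190, 2202 — 8.

8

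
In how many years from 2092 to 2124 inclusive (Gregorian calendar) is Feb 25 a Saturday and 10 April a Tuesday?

Check each year's weekday for Feb 25 and 10 April:
  2092: Mon/Thu  2093: Wed/Fri  2094: Thu/Sat  2095: Fri/Sun  2096: Sat/Tue ✓  2097: Mon/Wed  2098: Tue/Thu  2099: Wed/Fri  2100: Thu/Sat  2101: Fri/Sun  2102: Sat/Mon  2103: Sun/Tue  2104: Mon/Thu  2105: Wed/Fri  …(5 more)…  2111: Wed/Fri  2112: Thu/Sun  2113: Sat/Mon  2114: Sun/Tue  2115: Mon/Wed  2116: Tue/Fri  2117: Thu/Sat  2118: Fri/Sun  2119: Sat/Mon  2120: Sun/Wed  2121: Tue/Thu  2122: Wed/Fri  2123: Thu/Sat  2124: Fri/Mon
Both conditions hold in: 2096, 2108 — 2.

2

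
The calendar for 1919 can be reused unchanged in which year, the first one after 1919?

Two years share a calendar iff Jan 1 falls on the same weekday and both are leap or both are common. 1919: Jan 1 is Wednesday, common year.
1920: Jan 1 Thursday, leap
1921: Jan 1 Saturday, common
1922: Jan 1 Sunday, common
1923: Jan 1 Monday, common
1924: Jan 1 Tuesday, leap
1925: Jan 1 Thursday, common
1926: Jan 1 Friday, common
1927: Jan 1 Saturday, common
1928: Jan 1 Sunday, leap
1929: Jan 1 Tuesday, common
1930: Jan 1 Wednesday, common
1930 matches on both conditions.

1930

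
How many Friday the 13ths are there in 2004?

2

Check the 13th of each month of 2004: Jan 13: Tue, Feb 13: Fri, Mar 13: Sat, Apr 13: Tue, May 13: Thu, Jun 13: Sun, Jul 13: Tue, Aug 13: Fri, Sep 13: Mon, Oct 13: Wed, Nov 13: Sat, Dec 13: Mon.
Friday occurs in February, August — 2 months.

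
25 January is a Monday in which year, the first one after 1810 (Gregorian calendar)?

From one year to the next, a fixed date's weekday advances by 1, or by 2 when a Feb 29 lies between the two dates.
1810: January 25 is Thursday.
1811: Friday (+1)
1812: Saturday (+1)
1813: Monday (+2)
25 January falls on a Monday in 1813.

1813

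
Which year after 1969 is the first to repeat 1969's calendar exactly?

Two years share a calendar iff Jan 1 falls on the same weekday and both are leap or both are common. 1969: Jan 1 is Wednesday, common year.
1970: Jan 1 Thursday, common
1971: Jan 1 Friday, common
1972: Jan 1 Saturday, leap
1973: Jan 1 Monday, common
1974: Jan 1 Tuesday, common
1975: Jan 1 Wednesday, common
1975 matches on both conditions.

1975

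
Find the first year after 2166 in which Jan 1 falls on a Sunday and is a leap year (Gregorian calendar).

Jan 1 advances by 2 weekdays after a leap year and by 1 after a common year.
2166: Jan 1 is Wednesday.
2167: Thursday
2168: Friday (leap)
2169: Sunday
2170: Monday
2171: Tuesday
2172: Wednesday (leap)
2173: Friday
2174: Saturday
2175: Sunday
2176: Monday (leap)
2177: Wednesday
2178: Thursday
2179: Friday
2180: Saturday (leap)
2181: Monday
2182: Tuesday
2183: Wednesday
2184: Thursday (leap)
2185: Saturday
2186: Sunday
2187: Monday
2188: Tuesday (leap)
2189: Thursday
2190: Friday
2191: Saturday
2192: Sunday (leap)
2192 begins on a Sunday and is a leap year.

2192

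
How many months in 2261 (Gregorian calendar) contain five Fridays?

4

A month of length L has five Fridays iff its first Friday is on day ≤ L−28 (so day 1–3 in a 31-day month, 1–2 in a 30-day month, day 1 in a leap February).
Checking each month of 2261: Jan starts Tue (31d); Feb starts Fri (28d); Mar starts Fri (31d) ✓; Apr starts Mon (30d); May starts Wed (31d) ✓; Jun starts Sat (30d); Jul starts Mon (31d); Aug starts Thu (31d) ✓; Sep starts Sun (30d); Oct starts Tue (31d); Nov starts Fri (30d) ✓; Dec starts Sun (31d).
Five-Friday months: March, May, August, November → 4.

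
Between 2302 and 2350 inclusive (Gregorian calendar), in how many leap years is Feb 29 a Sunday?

Leap years in 2302–2350: 12 of them.
Feb 29 weekday advances by 5 (mod 7) from one leap year to the next four years later (or differs when a century non-leap intervenes).
Leap-day weekdays: 2304:Mon 2308:Sat 2312:Thu 2316:Tue 2320:Sun✓ 2324:Fri 2328:Wed 2332:Mon 2336:Sat 2340:Thu 2344:Tue 2348:Sun✓
Sunday: 2320, 2348 → 2.

2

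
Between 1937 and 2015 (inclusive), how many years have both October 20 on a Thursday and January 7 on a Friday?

Check each year's weekday for October 20 and January 7:
  1937: Wed/Thu  1938: Thu/Fri ✓  1939: Fri/Sat  1940: Sun/Sun  1941: Mon/Tue  1942: Tue/Wed  1943: Wed/Thu  1944: Fri/Fri  1945: Sat/Sun  1946: Sun/Mon  1947: Mon/Tue  1948: Wed/Wed  1949: Thu/Fri ✓  1950: Fri/Sat  …(51 more)…  2002: Sun/Mon  2003: Mon/Tue  2004: Wed/Wed  2005: Thu/Fri ✓  2006: Fri/Sat  2007: Sat/Sun  2008: Mon/Mon  2009: Tue/Wed  2010: Wed/Thu  2011: Thu/Fri ✓  2012: Sat/Sat  2013: Sun/Mon  2014: Mon/Tue  2015: Tue/Wed
Both conditions hold in: 1938, 1949, 1955, 1966, 1977, 1983, 1994, 2005, 2011 — 9.

9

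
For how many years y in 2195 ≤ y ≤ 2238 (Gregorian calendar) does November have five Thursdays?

13

November has 30 days; it has five Thursdays when Thursday falls among the first (month-length − 28) days — i.e. when November 1 is one of Thursday/Wednesday.
November 1 by year: 2195:Sun 2196:Tue 2197:Wed✓ 2198:Thu✓ 2199:Fri 2200:Sat 2201:Sun 2202:Mon 2203:Tue 2204:Thu✓ 2205:Fri 2206:Sat 2207:Sun 2208:Tue 2209:Wed✓ …(14 more)… 2224:Mon 2225:Tue 2226:Wed✓ 2227:Thu✓ 2228:Sat 2229:Sun 2230:Mon 2231:Tue 2232:Thu✓ 2233:Fri 2234:Sat 2235:Sun 2236:Tue 2237:Wed✓ 2238:Thu✓
Years with five Thursdays: 2197, 2198, 2204, 2209, 2210, 2215, 2220, 2221, 2226, 2227, 2232, 2237, 2238 → 13.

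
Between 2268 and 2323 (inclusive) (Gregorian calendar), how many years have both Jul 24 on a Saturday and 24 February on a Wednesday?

Check each year's weekday for Jul 24 and 24 February:
  2268: Fri/Mon  2269: Sat/Wed ✓  2270: Sun/Thu  2271: Mon/Fri  2272: Wed/Sat  2273: Thu/Mon  2274: Fri/Tue  2275: Sat/Wed ✓  2276: Mon/Thu  2277: Tue/Sat  2278: Wed/Sun  2279: Thu/Mon  2280: Sat/Tue  2281: Sun/Thu  …(28 more)…  2310: Sun/Thu  2311: Mon/Fri  2312: Wed/Sat  2313: Thu/Mon  2314: Fri/Tue  2315: Sat/Wed ✓  2316: Mon/Thu  2317: Tue/Sat  2318: Wed/Sun  2319: Thu/Mon  2320: Sat/Tue  2321: Sun/Thu  2322: Mon/Fri  2323: Tue/Sat
Both conditions hold in: 2269, 2275, 2286, 2297, 2309, 2315 — 6.

6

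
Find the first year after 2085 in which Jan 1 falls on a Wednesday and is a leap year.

2116

Jan 1 advances by 2 weekdays after a leap year and by 1 after a common year.
2085: Jan 1 is Monday.
2086: Tuesday
2087: Wednesday
2088: Thursday (leap)
2089: Saturday
2090: Sunday
2091: Monday
2092: Tuesday (leap)
2093: Thursday
2094: Friday
2095: Saturday
2096: Sunday (leap)
2097: Tuesday
2098: Wednesday
2099: Thursday
2100: Friday
2101: Saturday
2102: Sunday
2103: Monday
2104: Tuesday (leap)
2105: Thursday
2106: Friday
2107: Saturday
2108: Sunday (leap)
2109: Tuesday
2110: Wednesday
2111: Thursday
2112: Friday (leap)
2113: Sunday
2114: Monday
2115: Tuesday
2116: Wednesday (leap)
2116 begins on a Wednesday and is a leap year.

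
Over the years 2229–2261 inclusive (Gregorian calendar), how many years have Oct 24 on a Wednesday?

5

Track Oct 24's weekday year by year (advancing +1, or +2 across a Feb 29):
  2229: Sat  2230: Sun (+1)  2231: Mon (+1)  2232: Wed (+2) ✓  2233: Thu (+1)
  2234: Fri (+1)  2235: Sat (+1)  2236: Mon (+2)  2237: Tue (+1)  2238: Wed (+1) ✓
  2239: Thu (+1)  2240: Sat (+2)  2241: Sun (+1)  2242: Mon (+1)  … (5 more years) …
  2248: Tue (+2)  2249: Wed (+1) ✓  2250: Thu (+1)  2251: Fri (+1)  2252: Sun (+2)
  2253: Mon (+1)  2254: Tue (+1)  2255: Wed (+1) ✓  2256: Fri (+2)  2257: Sat (+1)
  2258: Sun (+1)  2259: Mon (+1)  2260: Wed (+2) ✓  2261: Thu (+1)
Wednesday years: 2232, 2238, 2249, 2255, 2260 — 5 in total.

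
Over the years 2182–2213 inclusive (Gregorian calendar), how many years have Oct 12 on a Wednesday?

Track Oct 12's weekday year by year (advancing +1, or +2 across a Feb 29):
  2182: Sat  2183: Sun (+1)  2184: Tue (+2)  2185: Wed (+1) ✓  2186: Thu (+1)
  2187: Fri (+1)  2188: Sun (+2)  2189: Mon (+1)  2190: Tue (+1)  2191: Wed (+1) ✓
  2192: Fri (+2)  2193: Sat (+1)  2194: Sun (+1)  2195: Mon (+1)  … (4 more years) …
  2200: Sun (+1)  2201: Mon (+1)  2202: Tue (+1)  2203: Wed (+1) ✓  2204: Fri (+2)
  2205: Sat (+1)  2206: Sun (+1)  2207: Mon (+1)  2208: Wed (+2) ✓  2209: Thu (+1)
  2210: Fri (+1)  2211: Sat (+1)  2212: Mon (+2)  2213: Tue (+1)
Wednesday years: 2185, 2191, 2196, 2203, 2208 — 5 in total.

5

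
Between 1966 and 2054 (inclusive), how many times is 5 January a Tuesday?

12

Track 5 January's weekday year by year (advancing +1, or +2 across a Feb 29):
  1966: Wed  1967: Thu (+1)  1968: Fri (+1)  1969: Sun (+2)  1970: Mon (+1)
  1971: Tue (+1) ✓  1972: Wed (+1)  1973: Fri (+2)  1974: Sat (+1)  1975: Sun (+1)
  1976: Mon (+1)  1977: Wed (+2)  1978: Thu (+1)  1979: Fri (+1)  … (61 more years) …
  2041: Sat (+2)  2042: Sun (+1)  2043: Mon (+1)  2044: Tue (+1) ✓  2045: Thu (+2)
  2046: Fri (+1)  2047: Sat (+1)  2048: Sun (+1)  2049: Tue (+2) ✓  2050: Wed (+1)
  2051: Thu (+1)  2052: Fri (+1)  2053: Sun (+2)  2054: Mon (+1)
Tuesday years: 1971, 1982, 1988, 1993, 1999, 2010, 2016, 2021, 2027, 2038, 2044, 2049 — 12 in total.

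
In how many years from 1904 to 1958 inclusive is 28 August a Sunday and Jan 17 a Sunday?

2

Check each year's weekday for 28 August and Jan 17:
  1904: Sun/Sun ✓  1905: Mon/Tue  1906: Tue/Wed  1907: Wed/Thu  1908: Fri/Fri  1909: Sat/Sun  1910: Sun/Mon  1911: Mon/Tue  1912: Wed/Wed  1913: Thu/Fri  1914: Fri/Sat  1915: Sat/Sun  1916: Mon/Mon  1917: Tue/Wed  …(27 more)…  1945: Tue/Wed  1946: Wed/Thu  1947: Thu/Fri  1948: Sat/Sat  1949: Sun/Mon  1950: Mon/Tue  1951: Tue/Wed  1952: Thu/Thu  1953: Fri/Sat  1954: Sat/Sun  1955: Sun/Mon  1956: Tue/Tue  1957: Wed/Thu  1958: Thu/Fri
Both conditions hold in: 1904, 1932 — 2.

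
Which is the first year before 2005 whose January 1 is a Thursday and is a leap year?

Jan 1 advances by 2 weekdays after a leap year and by 1 after a common year.
2005: Jan 1 is Saturday.
2004: Thursday (leap)
2004 begins on a Thursday and is a leap year.

2004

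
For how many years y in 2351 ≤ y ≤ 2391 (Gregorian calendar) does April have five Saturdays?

11

April has 30 days; it has five Saturdays when Saturday falls among the first (month-length − 28) days — i.e. when April 1 is one of Saturday/Friday.
April 1 by year: 2351:Sun 2352:Tue 2353:Wed 2354:Thu 2355:Fri✓ 2356:Sun 2357:Mon 2358:Tue 2359:Wed 2360:Fri✓ 2361:Sat✓ 2362:Sun 2363:Mon 2364:Wed 2365:Thu …(11 more)… 2377:Fri✓ 2378:Sat✓ 2379:Sun 2380:Tue 2381:Wed 2382:Thu 2383:Fri✓ 2384:Sun 2385:Mon 2386:Tue 2387:Wed 2388:Fri✓ 2389:Sat✓ 2390:Sun 2391:Mon
Years with five Saturdays: 2355, 2360, 2361, 2366, 2367, 2372, 2377, 2378, 2383, 2388, 2389 → 11.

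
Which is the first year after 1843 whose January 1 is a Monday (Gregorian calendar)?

1844

Jan 1 advances by 2 weekdays after a leap year and by 1 after a common year.
1843: Jan 1 is Sunday.
1844: Monday (leap)
1844 begins on a Monday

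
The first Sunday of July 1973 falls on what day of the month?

1

July 1, 1973 is a Sunday, so the first Sunday is the 1st.
The first Sunday is 1 + 0 = 1.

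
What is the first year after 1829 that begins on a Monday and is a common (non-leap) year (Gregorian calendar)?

1838

Jan 1 advances by 2 weekdays after a leap year and by 1 after a common year.
1829: Jan 1 is Thursday.
1830: Friday
1831: Saturday
1832: Sunday (leap)
1833: Tuesday
1834: Wednesday
1835: Thursday
1836: Friday (leap)
1837: Sunday
1838: Monday
1838 begins on a Monday and is a common year.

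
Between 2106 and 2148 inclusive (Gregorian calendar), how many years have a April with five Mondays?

13

April has 30 days; it has five Mondays when Monday falls among the first (month-length − 28) days — i.e. when April 1 is one of Monday/Sunday.
April 1 by year: 2106:Thu 2107:Fri 2108:Sun✓ 2109:Mon✓ 2110:Tue 2111:Wed 2112:Fri 2113:Sat 2114:Sun✓ 2115:Mon✓ 2116:Wed 2117:Thu 2118:Fri 2119:Sat 2120:Mon✓ …(13 more)… 2134:Thu 2135:Fri 2136:Sun✓ 2137:Mon✓ 2138:Tue 2139:Wed 2140:Fri 2141:Sat 2142:Sun✓ 2143:Mon✓ 2144:Wed 2145:Thu 2146:Fri 2147:Sat 2148:Mon✓
Years with five Mondays: 2108, 2109, 2114, 2115, 2120, 2125, 2126, 2131, 2136, 2137, 2142, 2143, 2148 → 13.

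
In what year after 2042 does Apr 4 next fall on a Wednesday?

From one year to the next, a fixed date's weekday advances by 1, or by 2 when a Feb 29 lies between the two dates.
2042: April 4 is Friday.
2043: Saturday (+1)
2044: Monday (+2)
2045: Tuesday (+1)
2046: Wednesday (+1)
Apr 4 falls on a Wednesday in 2046.

2046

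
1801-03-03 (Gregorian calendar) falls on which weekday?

Tuesday

January 1, 1801 is a Thursday.
March 3 is day 62 of the year, i.e. 61 days after Jan 1.
61 mod 7 = 5, so advance 5 weekdays from Thursday: Tuesday.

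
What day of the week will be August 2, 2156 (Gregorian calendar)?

Monday

January 1, 2156 is a Thursday.
August 2 is day 215 of the year, i.e. 214 days after Jan 1.
214 mod 7 = 4, so advance 4 weekdays from Thursday: Monday.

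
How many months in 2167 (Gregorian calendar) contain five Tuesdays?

4

A month of length L has five Tuesdays iff its first Tuesday is on day ≤ L−28 (so day 1–3 in a 31-day month, 1–2 in a 30-day month, day 1 in a leap February).
Checking each month of 2167: Jan starts Thu (31d); Feb starts Sun (28d); Mar starts Sun (31d) ✓; Apr starts Wed (30d); May starts Fri (31d); Jun starts Mon (30d) ✓; Jul starts Wed (31d); Aug starts Sat (31d); Sep starts Tue (30d) ✓; Oct starts Thu (31d); Nov starts Sun (30d); Dec starts Tue (31d) ✓.
Five-Tuesday months: March, June, September, December → 4.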